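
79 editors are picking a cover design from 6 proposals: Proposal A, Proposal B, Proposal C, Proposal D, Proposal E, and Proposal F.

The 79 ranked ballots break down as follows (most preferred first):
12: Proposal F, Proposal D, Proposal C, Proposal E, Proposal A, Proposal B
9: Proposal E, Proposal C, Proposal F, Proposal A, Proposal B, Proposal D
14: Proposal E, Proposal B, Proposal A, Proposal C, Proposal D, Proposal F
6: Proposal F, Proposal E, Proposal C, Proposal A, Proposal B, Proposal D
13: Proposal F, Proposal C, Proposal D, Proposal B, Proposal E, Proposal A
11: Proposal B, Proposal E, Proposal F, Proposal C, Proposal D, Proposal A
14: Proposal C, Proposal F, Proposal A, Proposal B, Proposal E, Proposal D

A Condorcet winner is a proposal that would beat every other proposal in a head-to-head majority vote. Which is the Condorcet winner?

Proposal F

Proposal F vs Proposal A: 65–14
Proposal F vs Proposal B: 54–25
Proposal F vs Proposal C: 42–37
Proposal F vs Proposal D: 65–14
Proposal F vs Proposal E: 45–34
Proposal F beats every other proposal.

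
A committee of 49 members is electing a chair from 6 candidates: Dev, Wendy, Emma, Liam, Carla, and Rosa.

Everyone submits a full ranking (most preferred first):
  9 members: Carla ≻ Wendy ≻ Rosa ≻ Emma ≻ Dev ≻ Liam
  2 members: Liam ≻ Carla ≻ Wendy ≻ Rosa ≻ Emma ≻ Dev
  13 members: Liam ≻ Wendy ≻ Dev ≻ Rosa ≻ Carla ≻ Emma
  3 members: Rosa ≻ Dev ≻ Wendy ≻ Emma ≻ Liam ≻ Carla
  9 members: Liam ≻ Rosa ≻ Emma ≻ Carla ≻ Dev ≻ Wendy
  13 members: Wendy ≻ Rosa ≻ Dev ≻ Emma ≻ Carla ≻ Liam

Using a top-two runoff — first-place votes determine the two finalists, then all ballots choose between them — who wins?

Wendy

Round 1 first-place votes: Dev 0, Wendy 13, Emma 0, Liam 24, Carla 9, Rosa 3. Liam and Wendy advance.
Runoff: Liam is ranked above Wendy on 24 ballots, Wendy above Liam on 25.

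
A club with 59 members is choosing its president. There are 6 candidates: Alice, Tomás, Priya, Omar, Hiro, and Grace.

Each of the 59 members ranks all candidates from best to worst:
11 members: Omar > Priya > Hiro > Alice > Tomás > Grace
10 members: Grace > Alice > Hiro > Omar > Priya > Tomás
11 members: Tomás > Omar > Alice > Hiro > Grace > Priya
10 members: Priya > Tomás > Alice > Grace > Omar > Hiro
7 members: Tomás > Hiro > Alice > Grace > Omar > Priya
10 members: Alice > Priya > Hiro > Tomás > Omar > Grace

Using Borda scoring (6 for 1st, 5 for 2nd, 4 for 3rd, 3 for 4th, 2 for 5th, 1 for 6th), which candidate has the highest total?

Alice

Alice: 11×3 + 10×5 + 11×4 + 10×4 + 7×4 + 10×6 = 255
Tomás: 11×2 + 10×1 + 11×6 + 10×5 + 7×6 + 10×3 = 220
Priya: 11×5 + 10×2 + 11×1 + 10×6 + 7×1 + 10×5 = 203
Omar: 11×6 + 10×3 + 11×5 + 10×2 + 7×2 + 10×2 = 205
Hiro: 11×4 + 10×4 + 11×3 + 10×1 + 7×5 + 10×4 = 202
Grace: 11×1 + 10×6 + 11×2 + 10×3 + 7×3 + 10×1 = 154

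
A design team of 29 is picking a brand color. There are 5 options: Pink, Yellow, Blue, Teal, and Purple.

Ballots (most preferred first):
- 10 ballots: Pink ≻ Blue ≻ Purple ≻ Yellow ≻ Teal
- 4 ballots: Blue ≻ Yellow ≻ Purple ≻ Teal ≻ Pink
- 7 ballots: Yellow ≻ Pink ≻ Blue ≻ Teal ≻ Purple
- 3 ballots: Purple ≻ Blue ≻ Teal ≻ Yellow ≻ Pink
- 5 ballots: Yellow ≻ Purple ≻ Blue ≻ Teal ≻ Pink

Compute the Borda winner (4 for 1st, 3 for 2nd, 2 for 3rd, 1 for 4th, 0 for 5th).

Blue

Pink: 10×4 + 4×0 + 7×3 + 3×0 + 5×0 = 61
Yellow: 10×1 + 4×3 + 7×4 + 3×1 + 5×4 = 73
Blue: 10×3 + 4×4 + 7×2 + 3×3 + 5×2 = 79
Teal: 10×0 + 4×1 + 7×1 + 3×2 + 5×1 = 22
Purple: 10×2 + 4×2 + 7×0 + 3×4 + 5×3 = 55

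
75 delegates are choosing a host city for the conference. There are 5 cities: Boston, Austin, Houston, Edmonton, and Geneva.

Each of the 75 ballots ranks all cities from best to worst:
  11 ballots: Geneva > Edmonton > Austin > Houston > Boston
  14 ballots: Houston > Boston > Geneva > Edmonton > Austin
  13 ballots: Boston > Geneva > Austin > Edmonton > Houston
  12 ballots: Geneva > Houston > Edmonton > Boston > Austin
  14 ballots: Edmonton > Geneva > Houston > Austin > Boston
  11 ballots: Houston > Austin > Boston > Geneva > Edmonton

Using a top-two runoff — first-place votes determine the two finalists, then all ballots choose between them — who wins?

Geneva

Round 1 first-place votes: Boston 13, Austin 0, Houston 25, Edmonton 14, Geneva 23. Houston and Geneva advance.
Runoff: Houston is ranked above Geneva on 25 ballots, Geneva above Houston on 50.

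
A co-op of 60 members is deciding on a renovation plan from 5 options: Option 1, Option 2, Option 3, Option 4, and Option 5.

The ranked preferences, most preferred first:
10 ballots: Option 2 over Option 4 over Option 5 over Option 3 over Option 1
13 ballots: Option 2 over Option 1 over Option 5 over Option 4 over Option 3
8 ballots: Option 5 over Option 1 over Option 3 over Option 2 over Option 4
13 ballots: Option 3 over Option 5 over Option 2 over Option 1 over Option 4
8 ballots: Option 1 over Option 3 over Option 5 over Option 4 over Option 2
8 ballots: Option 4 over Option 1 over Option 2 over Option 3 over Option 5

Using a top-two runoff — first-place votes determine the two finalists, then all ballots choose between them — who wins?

Round 1 first-place votes: Option 1 8, Option 2 23, Option 3 13, Option 4 8, Option 5 8. Option 2 and Option 3 advance.
Runoff: Option 2 is ranked above Option 3 on 31 ballots, Option 3 above Option 2 on 29.

Option 2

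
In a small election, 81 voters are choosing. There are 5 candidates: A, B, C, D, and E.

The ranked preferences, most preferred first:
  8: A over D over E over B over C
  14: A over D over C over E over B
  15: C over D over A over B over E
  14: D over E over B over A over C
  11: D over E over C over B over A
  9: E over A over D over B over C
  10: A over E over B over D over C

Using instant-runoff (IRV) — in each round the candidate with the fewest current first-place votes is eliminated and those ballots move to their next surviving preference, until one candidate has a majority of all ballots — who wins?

A

Round 1: A 32, B 0, C 15, D 25, E 9. B eliminated.
Round 2: A 32, C 15, D 25, E 9. E eliminated.
Round 3: A 41, C 15, D 25. A has a majority (≥41).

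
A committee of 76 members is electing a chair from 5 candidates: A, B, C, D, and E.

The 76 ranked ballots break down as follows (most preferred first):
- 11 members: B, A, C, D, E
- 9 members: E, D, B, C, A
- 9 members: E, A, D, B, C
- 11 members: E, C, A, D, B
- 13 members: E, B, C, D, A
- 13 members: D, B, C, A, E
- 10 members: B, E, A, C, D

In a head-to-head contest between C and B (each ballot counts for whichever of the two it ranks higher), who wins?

C is ranked above B on 11 ballots; B above C on 65.

B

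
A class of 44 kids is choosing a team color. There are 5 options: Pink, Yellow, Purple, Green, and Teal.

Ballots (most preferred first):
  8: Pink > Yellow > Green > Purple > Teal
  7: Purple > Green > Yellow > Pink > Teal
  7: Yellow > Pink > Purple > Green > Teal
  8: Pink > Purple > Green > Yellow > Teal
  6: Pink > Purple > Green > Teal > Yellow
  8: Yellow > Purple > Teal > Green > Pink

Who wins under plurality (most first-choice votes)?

First-place votes: Pink 22, Yellow 15, Purple 7, Green 0, Teal 0.

Pink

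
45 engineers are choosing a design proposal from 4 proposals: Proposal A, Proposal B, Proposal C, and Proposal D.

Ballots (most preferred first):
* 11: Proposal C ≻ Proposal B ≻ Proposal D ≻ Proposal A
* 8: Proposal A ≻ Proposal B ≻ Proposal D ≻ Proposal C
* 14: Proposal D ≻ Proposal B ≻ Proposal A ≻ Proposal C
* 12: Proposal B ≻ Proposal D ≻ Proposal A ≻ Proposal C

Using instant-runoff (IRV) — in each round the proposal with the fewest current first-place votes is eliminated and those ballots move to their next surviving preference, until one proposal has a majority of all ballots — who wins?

Round 1: Proposal A 8, Proposal B 12, Proposal C 11, Proposal D 14. Proposal A eliminated.
Round 2: Proposal B 20, Proposal C 11, Proposal D 14. Proposal C eliminated.
Round 3: Proposal B 31, Proposal D 14. Proposal B has a majority (≥23).

Proposal B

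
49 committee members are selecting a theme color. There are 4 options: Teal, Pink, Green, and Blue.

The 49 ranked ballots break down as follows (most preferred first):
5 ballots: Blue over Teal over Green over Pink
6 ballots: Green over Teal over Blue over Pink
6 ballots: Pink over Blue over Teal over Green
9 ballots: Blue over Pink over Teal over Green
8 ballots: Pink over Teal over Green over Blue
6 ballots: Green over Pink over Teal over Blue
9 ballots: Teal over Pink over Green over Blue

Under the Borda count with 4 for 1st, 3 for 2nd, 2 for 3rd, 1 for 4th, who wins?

Pink

Teal: 5×3 + 6×3 + 6×2 + 9×2 + 8×3 + 6×2 + 9×4 = 135
Pink: 5×1 + 6×1 + 6×4 + 9×3 + 8×4 + 6×3 + 9×3 = 139
Green: 5×2 + 6×4 + 6×1 + 9×1 + 8×2 + 6×4 + 9×2 = 107
Blue: 5×4 + 6×2 + 6×3 + 9×4 + 8×1 + 6×1 + 9×1 = 109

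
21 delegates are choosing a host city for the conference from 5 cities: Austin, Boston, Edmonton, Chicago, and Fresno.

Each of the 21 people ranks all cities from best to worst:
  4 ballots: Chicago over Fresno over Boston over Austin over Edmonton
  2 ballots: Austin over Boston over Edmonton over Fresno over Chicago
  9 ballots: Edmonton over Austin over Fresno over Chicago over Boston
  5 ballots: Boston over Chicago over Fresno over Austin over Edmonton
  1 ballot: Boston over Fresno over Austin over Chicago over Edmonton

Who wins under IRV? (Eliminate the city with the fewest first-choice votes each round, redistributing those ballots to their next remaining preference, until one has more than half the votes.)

Round 1: Austin 2, Boston 6, Edmonton 9, Chicago 4, Fresno 0. Fresno eliminated.
Round 2: Austin 2, Boston 6, Edmonton 9, Chicago 4. Austin eliminated.
Round 3: Boston 8, Edmonton 9, Chicago 4. Chicago eliminated.
Round 4: Boston 12, Edmonton 9. Boston has a majority (≥11).

Boston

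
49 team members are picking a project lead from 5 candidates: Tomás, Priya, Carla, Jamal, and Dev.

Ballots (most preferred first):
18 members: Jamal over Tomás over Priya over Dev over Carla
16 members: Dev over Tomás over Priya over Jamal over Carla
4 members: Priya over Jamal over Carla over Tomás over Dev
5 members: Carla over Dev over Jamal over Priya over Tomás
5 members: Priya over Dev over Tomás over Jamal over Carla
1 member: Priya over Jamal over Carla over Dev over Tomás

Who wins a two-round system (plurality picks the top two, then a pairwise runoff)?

Round 1 first-place votes: Tomás 0, Priya 10, Carla 5, Jamal 18, Dev 16. Jamal and Dev advance.
Runoff: Jamal is ranked above Dev on 23 ballots, Dev above Jamal on 26.

Dev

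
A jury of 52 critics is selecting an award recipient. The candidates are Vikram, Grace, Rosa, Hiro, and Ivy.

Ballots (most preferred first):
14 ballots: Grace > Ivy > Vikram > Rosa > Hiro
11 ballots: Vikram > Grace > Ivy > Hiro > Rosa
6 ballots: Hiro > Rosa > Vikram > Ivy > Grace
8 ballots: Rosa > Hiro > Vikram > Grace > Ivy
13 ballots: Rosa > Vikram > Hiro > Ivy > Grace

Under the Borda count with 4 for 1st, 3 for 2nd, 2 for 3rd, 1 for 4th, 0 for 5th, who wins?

Vikram

Vikram: 14×2 + 11×4 + 6×2 + 8×2 + 13×3 = 139
Grace: 14×4 + 11×3 + 6×0 + 8×1 + 13×0 = 97
Rosa: 14×1 + 11×0 + 6×3 + 8×4 + 13×4 = 116
Hiro: 14×0 + 11×1 + 6×4 + 8×3 + 13×2 = 85
Ivy: 14×3 + 11×2 + 6×1 + 8×0 + 13×1 = 83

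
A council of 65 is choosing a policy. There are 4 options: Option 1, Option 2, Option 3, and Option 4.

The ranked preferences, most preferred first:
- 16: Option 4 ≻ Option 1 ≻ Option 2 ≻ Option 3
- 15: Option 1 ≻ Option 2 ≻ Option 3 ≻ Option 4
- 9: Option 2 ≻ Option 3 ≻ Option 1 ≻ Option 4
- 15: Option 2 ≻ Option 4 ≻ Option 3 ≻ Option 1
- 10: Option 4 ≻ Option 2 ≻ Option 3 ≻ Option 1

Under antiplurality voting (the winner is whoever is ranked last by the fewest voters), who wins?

Last-place votes: Option 1 25, Option 2 0, Option 3 16, Option 4 24.

Option 2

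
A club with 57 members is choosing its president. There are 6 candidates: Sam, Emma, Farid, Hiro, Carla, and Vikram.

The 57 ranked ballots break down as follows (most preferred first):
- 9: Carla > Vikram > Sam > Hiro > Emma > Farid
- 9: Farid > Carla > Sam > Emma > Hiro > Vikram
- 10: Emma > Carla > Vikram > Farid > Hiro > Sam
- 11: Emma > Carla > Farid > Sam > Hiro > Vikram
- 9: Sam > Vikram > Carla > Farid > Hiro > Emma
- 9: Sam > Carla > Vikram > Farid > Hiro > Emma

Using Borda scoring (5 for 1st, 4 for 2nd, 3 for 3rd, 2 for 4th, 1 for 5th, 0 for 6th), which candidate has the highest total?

Carla

Sam: 9×3 + 9×3 + 10×0 + 11×2 + 9×5 + 9×5 = 166
Emma: 9×1 + 9×2 + 10×5 + 11×5 + 9×0 + 9×0 = 132
Farid: 9×0 + 9×5 + 10×2 + 11×3 + 9×2 + 9×2 = 134
Hiro: 9×2 + 9×1 + 10×1 + 11×1 + 9×1 + 9×1 = 66
Carla: 9×5 + 9×4 + 10×4 + 11×4 + 9×3 + 9×4 = 228
Vikram: 9×4 + 9×0 + 10×3 + 11×0 + 9×4 + 9×3 = 129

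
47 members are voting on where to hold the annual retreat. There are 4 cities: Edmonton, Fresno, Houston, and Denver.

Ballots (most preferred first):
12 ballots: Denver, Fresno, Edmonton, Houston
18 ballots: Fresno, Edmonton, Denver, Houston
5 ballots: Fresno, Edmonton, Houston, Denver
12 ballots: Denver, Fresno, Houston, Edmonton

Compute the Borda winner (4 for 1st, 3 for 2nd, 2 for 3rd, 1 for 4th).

Edmonton: 12×2 + 18×3 + 5×3 + 12×1 = 105
Fresno: 12×3 + 18×4 + 5×4 + 12×3 = 164
Houston: 12×1 + 18×1 + 5×2 + 12×2 = 64
Denver: 12×4 + 18×2 + 5×1 + 12×4 = 137

Fresno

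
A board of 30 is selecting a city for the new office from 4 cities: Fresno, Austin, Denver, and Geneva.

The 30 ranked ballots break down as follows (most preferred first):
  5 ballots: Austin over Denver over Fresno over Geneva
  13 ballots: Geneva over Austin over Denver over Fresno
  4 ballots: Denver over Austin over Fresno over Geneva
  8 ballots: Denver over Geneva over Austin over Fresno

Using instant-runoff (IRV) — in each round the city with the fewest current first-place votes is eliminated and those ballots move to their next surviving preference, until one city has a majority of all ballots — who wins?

Round 1: Fresno 0, Austin 5, Denver 12, Geneva 13. Fresno eliminated.
Round 2: Austin 5, Denver 12, Geneva 13. Austin eliminated.
Round 3: Denver 17, Geneva 13. Denver has a majority (≥16).

Denver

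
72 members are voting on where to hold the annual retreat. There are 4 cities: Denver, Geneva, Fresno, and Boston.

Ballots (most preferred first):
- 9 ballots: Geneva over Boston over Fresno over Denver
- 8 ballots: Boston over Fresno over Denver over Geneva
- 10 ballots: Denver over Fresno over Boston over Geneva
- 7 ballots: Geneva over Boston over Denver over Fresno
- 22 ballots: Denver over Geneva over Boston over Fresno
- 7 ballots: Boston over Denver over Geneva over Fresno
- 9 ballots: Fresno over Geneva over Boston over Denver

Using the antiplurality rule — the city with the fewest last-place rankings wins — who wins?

Boston

Last-place votes: Denver 18, Geneva 18, Fresno 36, Boston 0.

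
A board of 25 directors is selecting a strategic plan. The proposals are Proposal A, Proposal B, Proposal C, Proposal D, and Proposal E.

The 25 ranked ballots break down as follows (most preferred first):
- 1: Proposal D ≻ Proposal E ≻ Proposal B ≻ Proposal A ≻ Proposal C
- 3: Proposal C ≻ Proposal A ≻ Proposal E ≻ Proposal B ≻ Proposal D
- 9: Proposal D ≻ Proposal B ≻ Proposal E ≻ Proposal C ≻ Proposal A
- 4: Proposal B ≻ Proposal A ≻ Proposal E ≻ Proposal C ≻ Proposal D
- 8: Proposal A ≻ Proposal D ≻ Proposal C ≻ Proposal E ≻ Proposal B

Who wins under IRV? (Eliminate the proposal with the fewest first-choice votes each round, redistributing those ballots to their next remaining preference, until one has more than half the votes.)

Round 1: Proposal A 8, Proposal B 4, Proposal C 3, Proposal D 10, Proposal E 0. Proposal E eliminated.
Round 2: Proposal A 8, Proposal B 4, Proposal C 3, Proposal D 10. Proposal C eliminated.
Round 3: Proposal A 11, Proposal B 4, Proposal D 10. Proposal B eliminated.
Round 4: Proposal A 15, Proposal D 10. Proposal A has a majority (≥13).

Proposal A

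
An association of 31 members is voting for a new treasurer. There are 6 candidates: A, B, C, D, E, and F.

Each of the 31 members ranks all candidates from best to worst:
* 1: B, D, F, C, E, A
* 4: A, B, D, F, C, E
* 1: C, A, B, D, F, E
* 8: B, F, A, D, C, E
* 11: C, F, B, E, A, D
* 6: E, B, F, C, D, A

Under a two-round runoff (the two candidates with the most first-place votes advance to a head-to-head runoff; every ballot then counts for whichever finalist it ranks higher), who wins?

Round 1 first-place votes: A 4, B 9, C 12, D 0, E 6, F 0. C and B advance.
Runoff: C is ranked above B on 12 ballots, B above C on 19.

B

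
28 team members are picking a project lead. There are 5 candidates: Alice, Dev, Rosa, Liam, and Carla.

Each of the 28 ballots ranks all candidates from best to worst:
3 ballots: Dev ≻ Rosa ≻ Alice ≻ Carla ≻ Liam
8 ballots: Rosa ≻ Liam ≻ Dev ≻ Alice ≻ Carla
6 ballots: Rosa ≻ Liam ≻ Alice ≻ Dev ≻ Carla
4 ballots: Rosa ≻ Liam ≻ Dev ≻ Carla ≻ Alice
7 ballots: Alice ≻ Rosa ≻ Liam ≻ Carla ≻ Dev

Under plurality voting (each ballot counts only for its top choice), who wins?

Rosa

First-place votes: Alice 7, Dev 3, Rosa 18, Liam 0, Carla 0.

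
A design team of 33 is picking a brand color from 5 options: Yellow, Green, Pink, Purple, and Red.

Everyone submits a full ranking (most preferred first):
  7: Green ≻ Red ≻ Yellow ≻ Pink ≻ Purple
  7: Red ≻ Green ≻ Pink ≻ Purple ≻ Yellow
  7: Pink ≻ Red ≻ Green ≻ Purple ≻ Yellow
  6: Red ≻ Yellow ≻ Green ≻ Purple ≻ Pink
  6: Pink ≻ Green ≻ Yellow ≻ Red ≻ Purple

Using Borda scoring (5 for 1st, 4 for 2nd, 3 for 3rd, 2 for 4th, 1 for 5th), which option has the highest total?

Yellow: 7×3 + 7×1 + 7×1 + 6×4 + 6×3 = 77
Green: 7×5 + 7×4 + 7×3 + 6×3 + 6×4 = 126
Pink: 7×2 + 7×3 + 7×5 + 6×1 + 6×5 = 106
Purple: 7×1 + 7×2 + 7×2 + 6×2 + 6×1 = 53
Red: 7×4 + 7×5 + 7×4 + 6×5 + 6×2 = 133

Red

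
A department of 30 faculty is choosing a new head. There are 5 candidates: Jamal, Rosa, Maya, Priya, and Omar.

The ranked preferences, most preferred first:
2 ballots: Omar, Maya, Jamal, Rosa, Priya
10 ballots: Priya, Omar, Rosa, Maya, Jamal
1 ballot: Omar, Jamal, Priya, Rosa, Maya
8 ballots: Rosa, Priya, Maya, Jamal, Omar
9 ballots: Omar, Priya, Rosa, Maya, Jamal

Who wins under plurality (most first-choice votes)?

First-place votes: Jamal 0, Rosa 8, Maya 0, Priya 10, Omar 12.

Omar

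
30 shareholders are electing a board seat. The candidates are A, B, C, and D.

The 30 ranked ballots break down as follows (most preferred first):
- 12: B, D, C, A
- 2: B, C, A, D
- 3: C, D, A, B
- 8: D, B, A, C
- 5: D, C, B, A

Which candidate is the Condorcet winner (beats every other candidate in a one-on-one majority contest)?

D

D vs A: 28–2
D vs B: 16–14
D vs C: 25–5
D beats every other candidate.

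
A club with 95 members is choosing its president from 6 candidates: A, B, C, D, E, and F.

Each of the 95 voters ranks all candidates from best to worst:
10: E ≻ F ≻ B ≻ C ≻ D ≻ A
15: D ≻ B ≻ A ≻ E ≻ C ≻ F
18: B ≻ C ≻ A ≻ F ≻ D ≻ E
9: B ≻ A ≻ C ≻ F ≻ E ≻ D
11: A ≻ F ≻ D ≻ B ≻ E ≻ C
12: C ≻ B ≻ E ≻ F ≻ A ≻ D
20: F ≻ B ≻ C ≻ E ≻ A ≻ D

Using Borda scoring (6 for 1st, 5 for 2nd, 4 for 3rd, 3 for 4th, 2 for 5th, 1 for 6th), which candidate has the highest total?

B

A: 10×1 + 15×4 + 18×4 + 9×5 + 11×6 + 12×2 + 20×2 = 317
B: 10×4 + 15×5 + 18×6 + 9×6 + 11×3 + 12×5 + 20×5 = 470
C: 10×3 + 15×2 + 18×5 + 9×4 + 11×1 + 12×6 + 20×4 = 349
D: 10×2 + 15×6 + 18×2 + 9×1 + 11×4 + 12×1 + 20×1 = 231
E: 10×6 + 15×3 + 18×1 + 9×2 + 11×2 + 12×4 + 20×3 = 271
F: 10×5 + 15×1 + 18×3 + 9×3 + 11×5 + 12×3 + 20×6 = 357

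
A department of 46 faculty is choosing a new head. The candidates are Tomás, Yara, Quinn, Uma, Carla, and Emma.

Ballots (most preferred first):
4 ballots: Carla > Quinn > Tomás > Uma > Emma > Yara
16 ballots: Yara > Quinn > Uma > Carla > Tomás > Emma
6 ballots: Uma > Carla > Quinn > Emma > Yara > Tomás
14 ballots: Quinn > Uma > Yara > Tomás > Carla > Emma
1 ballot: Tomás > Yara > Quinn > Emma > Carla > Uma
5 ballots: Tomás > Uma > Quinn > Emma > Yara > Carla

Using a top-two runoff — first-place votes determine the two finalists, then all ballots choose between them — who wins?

Quinn

Round 1 first-place votes: Tomás 6, Yara 16, Quinn 14, Uma 6, Carla 4, Emma 0. Yara and Quinn advance.
Runoff: Yara is ranked above Quinn on 17 ballots, Quinn above Yara on 29.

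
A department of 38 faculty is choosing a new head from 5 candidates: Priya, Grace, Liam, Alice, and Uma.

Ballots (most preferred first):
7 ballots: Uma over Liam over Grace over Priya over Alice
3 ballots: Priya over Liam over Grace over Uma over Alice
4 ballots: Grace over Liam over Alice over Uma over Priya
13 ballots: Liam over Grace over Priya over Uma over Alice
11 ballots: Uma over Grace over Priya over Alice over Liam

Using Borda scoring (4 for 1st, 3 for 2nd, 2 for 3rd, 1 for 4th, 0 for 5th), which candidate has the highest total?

Grace

Priya: 7×1 + 3×4 + 4×0 + 13×2 + 11×2 = 67
Grace: 7×2 + 3×2 + 4×4 + 13×3 + 11×3 = 108
Liam: 7×3 + 3×3 + 4×3 + 13×4 + 11×0 = 94
Alice: 7×0 + 3×0 + 4×2 + 13×0 + 11×1 = 19
Uma: 7×4 + 3×1 + 4×1 + 13×1 + 11×4 = 92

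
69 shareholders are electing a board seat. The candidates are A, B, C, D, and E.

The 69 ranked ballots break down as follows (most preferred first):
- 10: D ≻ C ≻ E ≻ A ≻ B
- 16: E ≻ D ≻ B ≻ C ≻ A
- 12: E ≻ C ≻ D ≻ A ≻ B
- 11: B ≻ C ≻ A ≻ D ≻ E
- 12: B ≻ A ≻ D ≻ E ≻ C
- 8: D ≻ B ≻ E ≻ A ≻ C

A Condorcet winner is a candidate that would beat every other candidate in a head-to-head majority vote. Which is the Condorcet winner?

D vs A: 46–23
D vs B: 46–23
D vs C: 46–23
D vs E: 41–28
D beats every other candidate.

D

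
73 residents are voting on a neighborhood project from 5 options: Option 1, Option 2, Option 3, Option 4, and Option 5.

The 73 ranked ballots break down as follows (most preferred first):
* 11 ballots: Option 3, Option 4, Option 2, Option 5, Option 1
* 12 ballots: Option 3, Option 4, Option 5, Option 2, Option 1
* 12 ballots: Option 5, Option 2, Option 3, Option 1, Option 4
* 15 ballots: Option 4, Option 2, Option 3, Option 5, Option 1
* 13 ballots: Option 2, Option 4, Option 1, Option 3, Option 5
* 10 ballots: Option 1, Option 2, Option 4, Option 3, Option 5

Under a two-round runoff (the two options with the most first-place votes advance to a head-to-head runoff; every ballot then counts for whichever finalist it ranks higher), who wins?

Round 1 first-place votes: Option 1 10, Option 2 13, Option 3 23, Option 4 15, Option 5 12. Option 3 and Option 4 advance.
Runoff: Option 3 is ranked above Option 4 on 35 ballots, Option 4 above Option 3 on 38.

Option 4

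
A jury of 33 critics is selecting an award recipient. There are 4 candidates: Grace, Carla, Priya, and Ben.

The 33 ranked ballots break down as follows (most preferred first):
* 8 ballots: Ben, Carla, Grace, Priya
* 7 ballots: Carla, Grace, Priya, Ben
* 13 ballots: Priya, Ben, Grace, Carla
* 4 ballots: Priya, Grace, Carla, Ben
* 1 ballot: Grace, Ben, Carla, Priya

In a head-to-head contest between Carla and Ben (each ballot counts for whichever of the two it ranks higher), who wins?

Ben

Carla is ranked above Ben on 11 ballots; Ben above Carla on 22.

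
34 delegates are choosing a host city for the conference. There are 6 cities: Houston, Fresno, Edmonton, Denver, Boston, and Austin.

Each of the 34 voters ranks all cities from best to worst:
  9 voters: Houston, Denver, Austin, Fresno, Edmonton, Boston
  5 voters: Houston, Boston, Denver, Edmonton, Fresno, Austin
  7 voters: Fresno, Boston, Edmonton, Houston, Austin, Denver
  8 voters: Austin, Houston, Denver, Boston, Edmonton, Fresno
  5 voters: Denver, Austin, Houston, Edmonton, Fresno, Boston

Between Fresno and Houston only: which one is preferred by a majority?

Houston

Fresno is ranked above Houston on 7 ballots; Houston above Fresno on 27.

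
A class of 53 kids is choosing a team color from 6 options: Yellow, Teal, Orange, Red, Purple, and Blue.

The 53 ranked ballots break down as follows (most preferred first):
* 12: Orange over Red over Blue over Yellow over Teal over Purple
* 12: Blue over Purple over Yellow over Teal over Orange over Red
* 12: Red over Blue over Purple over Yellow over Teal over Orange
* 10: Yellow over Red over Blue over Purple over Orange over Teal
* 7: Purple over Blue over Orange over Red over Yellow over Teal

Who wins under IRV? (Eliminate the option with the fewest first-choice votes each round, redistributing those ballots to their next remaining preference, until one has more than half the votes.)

Red

Round 1: Yellow 10, Teal 0, Orange 12, Red 12, Purple 7, Blue 12. Teal eliminated.
Round 2: Yellow 10, Orange 12, Red 12, Purple 7, Blue 12. Purple eliminated.
Round 3: Yellow 10, Orange 12, Red 12, Blue 19. Yellow eliminated.
Round 4: Orange 12, Red 22, Blue 19. Orange eliminated.
Round 5: Red 34, Blue 19. Red has a majority (≥27).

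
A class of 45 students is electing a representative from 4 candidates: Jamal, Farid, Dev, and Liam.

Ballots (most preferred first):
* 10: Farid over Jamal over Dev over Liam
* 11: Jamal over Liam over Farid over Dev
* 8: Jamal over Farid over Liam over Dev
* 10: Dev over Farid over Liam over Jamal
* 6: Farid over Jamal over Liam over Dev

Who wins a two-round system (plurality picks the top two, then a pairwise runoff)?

Farid

Round 1 first-place votes: Jamal 19, Farid 16, Dev 10, Liam 0. Jamal and Farid advance.
Runoff: Jamal is ranked above Farid on 19 ballots, Farid above Jamal on 26.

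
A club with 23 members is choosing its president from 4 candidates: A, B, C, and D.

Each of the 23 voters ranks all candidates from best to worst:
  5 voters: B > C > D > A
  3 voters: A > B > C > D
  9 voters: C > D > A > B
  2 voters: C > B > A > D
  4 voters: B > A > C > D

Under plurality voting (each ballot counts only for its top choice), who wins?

First-place votes: A 3, B 9, C 11, D 0.

C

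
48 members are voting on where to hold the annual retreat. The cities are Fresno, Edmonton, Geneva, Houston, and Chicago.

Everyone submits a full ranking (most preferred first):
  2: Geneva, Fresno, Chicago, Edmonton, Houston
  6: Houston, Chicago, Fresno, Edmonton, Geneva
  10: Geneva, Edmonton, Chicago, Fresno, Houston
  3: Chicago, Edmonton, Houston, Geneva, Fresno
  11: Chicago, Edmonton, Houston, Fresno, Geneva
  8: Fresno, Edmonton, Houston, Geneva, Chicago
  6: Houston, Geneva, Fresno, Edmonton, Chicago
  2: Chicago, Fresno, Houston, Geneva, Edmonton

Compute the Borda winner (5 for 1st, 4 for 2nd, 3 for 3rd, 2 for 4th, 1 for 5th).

Fresno: 2×4 + 6×3 + 10×2 + 3×1 + 11×2 + 8×5 + 6×3 + 2×4 = 137
Edmonton: 2×2 + 6×2 + 10×4 + 3×4 + 11×4 + 8×4 + 6×2 + 2×1 = 158
Geneva: 2×5 + 6×1 + 10×5 + 3×2 + 11×1 + 8×2 + 6×4 + 2×2 = 127
Houston: 2×1 + 6×5 + 10×1 + 3×3 + 11×3 + 8×3 + 6×5 + 2×3 = 144
Chicago: 2×3 + 6×4 + 10×3 + 3×5 + 11×5 + 8×1 + 6×1 + 2×5 = 154

Edmonton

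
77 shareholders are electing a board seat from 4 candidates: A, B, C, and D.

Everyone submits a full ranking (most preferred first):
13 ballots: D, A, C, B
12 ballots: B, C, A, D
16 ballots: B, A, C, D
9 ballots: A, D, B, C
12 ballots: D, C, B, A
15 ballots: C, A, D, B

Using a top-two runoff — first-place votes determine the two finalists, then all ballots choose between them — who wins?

Round 1 first-place votes: A 9, B 28, C 15, D 25. B and D advance.
Runoff: B is ranked above D on 28 ballots, D above B on 49.

D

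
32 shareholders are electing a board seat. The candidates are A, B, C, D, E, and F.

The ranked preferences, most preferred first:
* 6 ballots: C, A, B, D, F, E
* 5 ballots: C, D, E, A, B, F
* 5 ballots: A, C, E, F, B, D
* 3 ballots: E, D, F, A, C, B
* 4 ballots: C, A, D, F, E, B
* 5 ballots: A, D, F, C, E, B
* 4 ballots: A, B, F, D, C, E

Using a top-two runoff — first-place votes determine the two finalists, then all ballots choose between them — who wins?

Round 1 first-place votes: A 14, B 0, C 15, D 0, E 3, F 0. C and A advance.
Runoff: C is ranked above A on 15 ballots, A above C on 17.

A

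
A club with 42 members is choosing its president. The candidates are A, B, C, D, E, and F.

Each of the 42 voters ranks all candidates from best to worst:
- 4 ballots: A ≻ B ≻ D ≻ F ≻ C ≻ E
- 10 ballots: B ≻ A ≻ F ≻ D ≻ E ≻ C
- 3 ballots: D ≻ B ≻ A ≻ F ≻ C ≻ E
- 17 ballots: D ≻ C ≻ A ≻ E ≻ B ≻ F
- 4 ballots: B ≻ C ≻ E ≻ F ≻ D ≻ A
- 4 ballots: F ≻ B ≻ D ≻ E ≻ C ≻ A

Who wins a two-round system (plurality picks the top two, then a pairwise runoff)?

B

Round 1 first-place votes: A 4, B 14, C 0, D 20, E 0, F 4. D and B advance.
Runoff: D is ranked above B on 20 ballots, B above D on 22.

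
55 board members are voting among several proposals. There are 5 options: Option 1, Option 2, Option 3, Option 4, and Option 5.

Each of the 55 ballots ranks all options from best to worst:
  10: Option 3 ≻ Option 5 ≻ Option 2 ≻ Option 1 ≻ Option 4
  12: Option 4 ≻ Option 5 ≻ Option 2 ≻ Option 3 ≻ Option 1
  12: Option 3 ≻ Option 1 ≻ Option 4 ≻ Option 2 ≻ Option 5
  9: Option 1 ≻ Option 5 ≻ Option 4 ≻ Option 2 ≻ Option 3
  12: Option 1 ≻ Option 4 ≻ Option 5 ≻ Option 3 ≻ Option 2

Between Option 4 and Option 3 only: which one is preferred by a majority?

Option 4

Option 4 is ranked above Option 3 on 33 ballots; Option 3 above Option 4 on 22.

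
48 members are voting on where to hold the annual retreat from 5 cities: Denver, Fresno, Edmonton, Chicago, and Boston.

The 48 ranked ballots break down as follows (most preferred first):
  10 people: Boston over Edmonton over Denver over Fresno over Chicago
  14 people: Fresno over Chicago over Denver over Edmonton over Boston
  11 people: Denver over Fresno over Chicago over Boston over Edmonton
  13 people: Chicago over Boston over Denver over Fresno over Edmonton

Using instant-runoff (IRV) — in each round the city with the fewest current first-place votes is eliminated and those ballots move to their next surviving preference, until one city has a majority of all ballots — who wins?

Denver

Round 1: Denver 11, Fresno 14, Edmonton 0, Chicago 13, Boston 10. Edmonton eliminated.
Round 2: Denver 11, Fresno 14, Chicago 13, Boston 10. Boston eliminated.
Round 3: Denver 21, Fresno 14, Chicago 13. Chicago eliminated.
Round 4: Denver 34, Fresno 14. Denver has a majority (≥25).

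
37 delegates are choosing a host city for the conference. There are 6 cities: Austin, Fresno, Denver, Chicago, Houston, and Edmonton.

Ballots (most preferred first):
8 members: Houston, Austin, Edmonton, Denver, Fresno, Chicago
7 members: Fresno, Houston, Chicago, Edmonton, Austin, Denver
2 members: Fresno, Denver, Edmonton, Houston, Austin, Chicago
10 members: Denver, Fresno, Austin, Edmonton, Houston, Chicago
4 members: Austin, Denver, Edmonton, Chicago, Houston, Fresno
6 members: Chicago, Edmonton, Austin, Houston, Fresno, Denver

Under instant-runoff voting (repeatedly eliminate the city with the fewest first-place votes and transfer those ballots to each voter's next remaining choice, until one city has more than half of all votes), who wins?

Houston

Round 1: Austin 4, Fresno 9, Denver 10, Chicago 6, Houston 8, Edmonton 0. Edmonton eliminated.
Round 2: Austin 4, Fresno 9, Denver 10, Chicago 6, Houston 8. Austin eliminated.
Round 3: Fresno 9, Denver 14, Chicago 6, Houston 8. Chicago eliminated.
Round 4: Fresno 9, Denver 14, Houston 14. Fresno eliminated.
Round 5: Denver 16, Houston 21. Houston has a majority (≥19).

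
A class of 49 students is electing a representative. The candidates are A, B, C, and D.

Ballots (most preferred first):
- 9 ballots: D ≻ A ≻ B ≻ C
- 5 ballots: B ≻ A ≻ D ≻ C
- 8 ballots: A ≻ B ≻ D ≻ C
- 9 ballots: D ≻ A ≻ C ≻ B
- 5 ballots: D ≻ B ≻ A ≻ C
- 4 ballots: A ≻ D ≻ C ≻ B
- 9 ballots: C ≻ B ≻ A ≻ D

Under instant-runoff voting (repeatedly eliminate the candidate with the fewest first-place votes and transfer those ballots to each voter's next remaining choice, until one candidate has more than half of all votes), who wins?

A

Round 1: A 12, B 5, C 9, D 23. B eliminated.
Round 2: A 17, C 9, D 23. C eliminated.
Round 3: A 26, D 23. A has a majority (≥25).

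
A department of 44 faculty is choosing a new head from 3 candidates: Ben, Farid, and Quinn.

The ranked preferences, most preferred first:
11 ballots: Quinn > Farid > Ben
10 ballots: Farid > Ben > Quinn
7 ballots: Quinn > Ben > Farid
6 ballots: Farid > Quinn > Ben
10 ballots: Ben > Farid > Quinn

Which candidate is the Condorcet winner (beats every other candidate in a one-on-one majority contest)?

Farid

Farid vs Ben: 27–17
Farid vs Quinn: 26–18
Farid beats every other candidate.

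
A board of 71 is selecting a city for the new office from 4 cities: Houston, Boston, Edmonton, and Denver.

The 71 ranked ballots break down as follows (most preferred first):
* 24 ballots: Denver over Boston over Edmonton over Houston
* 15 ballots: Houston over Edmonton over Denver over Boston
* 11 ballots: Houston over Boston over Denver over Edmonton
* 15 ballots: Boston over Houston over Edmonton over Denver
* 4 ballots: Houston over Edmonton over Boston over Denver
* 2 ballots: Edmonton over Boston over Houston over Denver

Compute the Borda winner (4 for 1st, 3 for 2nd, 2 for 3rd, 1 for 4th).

Houston: 24×1 + 15×4 + 11×4 + 15×3 + 4×4 + 2×2 = 193
Boston: 24×3 + 15×1 + 11×3 + 15×4 + 4×2 + 2×3 = 194
Edmonton: 24×2 + 15×3 + 11×1 + 15×2 + 4×3 + 2×4 = 154
Denver: 24×4 + 15×2 + 11×2 + 15×1 + 4×1 + 2×1 = 169

Boston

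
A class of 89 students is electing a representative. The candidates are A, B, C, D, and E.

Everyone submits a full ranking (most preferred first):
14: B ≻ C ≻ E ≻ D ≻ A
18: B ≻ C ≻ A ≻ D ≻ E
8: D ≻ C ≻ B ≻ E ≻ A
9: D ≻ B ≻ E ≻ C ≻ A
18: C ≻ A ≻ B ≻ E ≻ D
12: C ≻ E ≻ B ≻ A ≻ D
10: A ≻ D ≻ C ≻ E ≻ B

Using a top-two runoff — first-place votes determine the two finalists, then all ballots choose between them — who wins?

Round 1 first-place votes: A 10, B 32, C 30, D 17, E 0. B and C advance.
Runoff: B is ranked above C on 41 ballots, C above B on 48.

C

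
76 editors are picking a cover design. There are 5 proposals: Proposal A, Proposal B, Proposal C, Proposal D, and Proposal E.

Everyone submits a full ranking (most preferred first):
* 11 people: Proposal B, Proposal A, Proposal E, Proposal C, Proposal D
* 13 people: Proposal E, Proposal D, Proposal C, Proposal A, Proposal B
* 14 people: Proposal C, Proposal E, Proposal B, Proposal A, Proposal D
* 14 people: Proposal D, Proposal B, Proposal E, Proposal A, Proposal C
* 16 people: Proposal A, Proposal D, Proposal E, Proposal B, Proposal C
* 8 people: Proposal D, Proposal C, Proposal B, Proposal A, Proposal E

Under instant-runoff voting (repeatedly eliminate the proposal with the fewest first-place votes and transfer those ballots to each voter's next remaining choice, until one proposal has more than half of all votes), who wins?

Proposal A

Round 1: Proposal A 16, Proposal B 11, Proposal C 14, Proposal D 22, Proposal E 13. Proposal B eliminated.
Round 2: Proposal A 27, Proposal C 14, Proposal D 22, Proposal E 13. Proposal E eliminated.
Round 3: Proposal A 27, Proposal C 14, Proposal D 35. Proposal C eliminated.
Round 4: Proposal A 41, Proposal D 35. Proposal A has a majority (≥39).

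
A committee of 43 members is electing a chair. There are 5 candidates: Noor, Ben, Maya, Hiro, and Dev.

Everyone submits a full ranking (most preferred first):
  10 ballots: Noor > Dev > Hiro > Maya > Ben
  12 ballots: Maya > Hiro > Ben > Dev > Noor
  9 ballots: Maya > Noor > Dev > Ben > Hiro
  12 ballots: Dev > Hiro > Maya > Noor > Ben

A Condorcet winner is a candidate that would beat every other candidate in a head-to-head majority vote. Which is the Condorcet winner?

Dev vs Noor: 24–19
Dev vs Ben: 31–12
Dev vs Maya: 22–21
Dev vs Hiro: 31–12
Dev beats every other candidate.

Dev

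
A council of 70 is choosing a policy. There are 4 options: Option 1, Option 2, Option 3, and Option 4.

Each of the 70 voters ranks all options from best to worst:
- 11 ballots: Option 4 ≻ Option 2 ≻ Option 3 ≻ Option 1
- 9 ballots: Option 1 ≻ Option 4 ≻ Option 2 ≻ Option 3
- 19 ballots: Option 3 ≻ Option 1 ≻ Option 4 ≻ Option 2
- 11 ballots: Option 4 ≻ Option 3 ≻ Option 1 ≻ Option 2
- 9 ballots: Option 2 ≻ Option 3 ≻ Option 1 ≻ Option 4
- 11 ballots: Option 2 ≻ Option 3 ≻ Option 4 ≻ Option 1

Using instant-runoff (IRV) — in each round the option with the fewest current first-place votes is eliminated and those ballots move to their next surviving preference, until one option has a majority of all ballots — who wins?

Round 1: Option 1 9, Option 2 20, Option 3 19, Option 4 22. Option 1 eliminated.
Round 2: Option 2 20, Option 3 19, Option 4 31. Option 3 eliminated.
Round 3: Option 2 20, Option 4 50. Option 4 has a majority (≥36).

Option 4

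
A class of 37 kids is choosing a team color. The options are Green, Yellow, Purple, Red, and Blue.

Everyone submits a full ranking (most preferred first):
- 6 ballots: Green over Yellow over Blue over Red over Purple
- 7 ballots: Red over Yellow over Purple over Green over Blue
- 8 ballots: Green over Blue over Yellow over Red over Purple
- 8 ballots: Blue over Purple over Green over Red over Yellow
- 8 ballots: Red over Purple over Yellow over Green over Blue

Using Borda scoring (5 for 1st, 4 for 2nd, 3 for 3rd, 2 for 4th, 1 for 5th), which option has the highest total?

Green

Green: 6×5 + 7×2 + 8×5 + 8×3 + 8×2 = 124
Yellow: 6×4 + 7×4 + 8×3 + 8×1 + 8×3 = 108
Purple: 6×1 + 7×3 + 8×1 + 8×4 + 8×4 = 99
Red: 6×2 + 7×5 + 8×2 + 8×2 + 8×5 = 119
Blue: 6×3 + 7×1 + 8×4 + 8×5 + 8×1 = 105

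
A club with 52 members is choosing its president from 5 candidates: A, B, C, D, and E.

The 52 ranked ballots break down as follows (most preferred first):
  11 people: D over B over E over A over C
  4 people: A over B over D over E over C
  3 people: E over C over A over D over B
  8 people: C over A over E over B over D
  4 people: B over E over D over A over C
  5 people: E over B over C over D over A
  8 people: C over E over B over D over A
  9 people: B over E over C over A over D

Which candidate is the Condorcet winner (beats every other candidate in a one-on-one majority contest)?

B

B vs A: 37–15
B vs C: 33–19
B vs D: 38–14
B vs E: 28–24
B beats every other candidate.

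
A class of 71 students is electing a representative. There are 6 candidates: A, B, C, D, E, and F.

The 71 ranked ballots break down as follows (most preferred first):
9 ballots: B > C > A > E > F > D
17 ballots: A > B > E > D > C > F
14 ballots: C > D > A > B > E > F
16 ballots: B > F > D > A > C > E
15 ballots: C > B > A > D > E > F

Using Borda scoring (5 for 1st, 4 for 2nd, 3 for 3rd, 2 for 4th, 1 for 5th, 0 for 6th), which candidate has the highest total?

A: 9×3 + 17×5 + 14×3 + 16×2 + 15×3 = 231
B: 9×5 + 17×4 + 14×2 + 16×5 + 15×4 = 281
C: 9×4 + 17×1 + 14×5 + 16×1 + 15×5 = 214
D: 9×0 + 17×2 + 14×4 + 16×3 + 15×2 = 168
E: 9×2 + 17×3 + 14×1 + 16×0 + 15×1 = 98
F: 9×1 + 17×0 + 14×0 + 16×4 + 15×0 = 73

B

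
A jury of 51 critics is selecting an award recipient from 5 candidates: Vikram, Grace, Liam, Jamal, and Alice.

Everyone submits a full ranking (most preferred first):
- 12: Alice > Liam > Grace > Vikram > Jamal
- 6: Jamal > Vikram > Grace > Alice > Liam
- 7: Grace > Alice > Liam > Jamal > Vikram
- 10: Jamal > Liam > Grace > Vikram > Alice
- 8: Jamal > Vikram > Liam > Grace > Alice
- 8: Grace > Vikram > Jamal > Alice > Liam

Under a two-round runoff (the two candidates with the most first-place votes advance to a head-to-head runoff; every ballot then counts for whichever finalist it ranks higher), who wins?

Round 1 first-place votes: Vikram 0, Grace 15, Liam 0, Jamal 24, Alice 12. Jamal and Grace advance.
Runoff: Jamal is ranked above Grace on 24 ballots, Grace above Jamal on 27.

Grace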